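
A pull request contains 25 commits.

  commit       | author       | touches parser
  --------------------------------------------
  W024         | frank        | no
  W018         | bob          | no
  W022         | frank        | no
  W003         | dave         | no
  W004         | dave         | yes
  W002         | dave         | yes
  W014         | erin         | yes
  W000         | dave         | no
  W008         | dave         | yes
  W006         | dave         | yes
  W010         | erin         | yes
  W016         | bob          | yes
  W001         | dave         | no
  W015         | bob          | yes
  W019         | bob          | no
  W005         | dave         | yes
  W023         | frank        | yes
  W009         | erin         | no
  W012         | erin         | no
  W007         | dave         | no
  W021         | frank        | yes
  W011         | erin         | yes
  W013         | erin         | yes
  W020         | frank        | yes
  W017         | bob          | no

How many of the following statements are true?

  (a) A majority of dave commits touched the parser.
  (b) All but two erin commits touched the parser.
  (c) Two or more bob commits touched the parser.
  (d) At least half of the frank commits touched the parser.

(a) dave: |A| = 9, |A ∩ B| = 5; needs |A ∩ B| > |A ∖ B| — true.
(b) erin: |A| = 6, |A ∩ B| = 4; needs |A ∖ B| = 2 — true.
(c) bob: |A| = 5, |A ∩ B| = 2; needs |A ∩ B| ≥ 2 — true.
(d) frank: |A| = 5, |A ∩ B| = 3; needs |A ∩ B| ≥ |A ∖ B| — true.

4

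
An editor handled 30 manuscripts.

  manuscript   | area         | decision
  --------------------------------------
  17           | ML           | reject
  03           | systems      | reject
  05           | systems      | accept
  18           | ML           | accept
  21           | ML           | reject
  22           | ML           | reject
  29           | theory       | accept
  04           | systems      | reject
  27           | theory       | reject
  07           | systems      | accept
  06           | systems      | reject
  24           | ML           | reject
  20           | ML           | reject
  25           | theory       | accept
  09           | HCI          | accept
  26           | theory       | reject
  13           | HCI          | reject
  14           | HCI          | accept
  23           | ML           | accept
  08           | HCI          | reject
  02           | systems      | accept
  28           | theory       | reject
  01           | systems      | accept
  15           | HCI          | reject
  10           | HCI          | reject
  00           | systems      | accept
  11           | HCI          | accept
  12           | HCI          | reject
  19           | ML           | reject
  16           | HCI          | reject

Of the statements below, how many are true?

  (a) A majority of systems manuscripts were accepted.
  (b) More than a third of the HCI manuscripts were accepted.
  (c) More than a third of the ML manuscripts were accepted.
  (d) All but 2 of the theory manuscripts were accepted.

1

(a) systems: |A| = 8, |A ∩ B| = 5; needs |A ∩ B| > |A ∖ B| — true.
(b) HCI: |A| = 9, |A ∩ B| = 3; needs |A ∩ B| / |A| > 1/3 — false.
(c) ML: |A| = 8, |A ∩ B| = 2; needs |A ∩ B| / |A| > 1/3 — false.
(d) theory: |A| = 5, |A ∩ B| = 2; needs |A ∖ B| = 2 — false.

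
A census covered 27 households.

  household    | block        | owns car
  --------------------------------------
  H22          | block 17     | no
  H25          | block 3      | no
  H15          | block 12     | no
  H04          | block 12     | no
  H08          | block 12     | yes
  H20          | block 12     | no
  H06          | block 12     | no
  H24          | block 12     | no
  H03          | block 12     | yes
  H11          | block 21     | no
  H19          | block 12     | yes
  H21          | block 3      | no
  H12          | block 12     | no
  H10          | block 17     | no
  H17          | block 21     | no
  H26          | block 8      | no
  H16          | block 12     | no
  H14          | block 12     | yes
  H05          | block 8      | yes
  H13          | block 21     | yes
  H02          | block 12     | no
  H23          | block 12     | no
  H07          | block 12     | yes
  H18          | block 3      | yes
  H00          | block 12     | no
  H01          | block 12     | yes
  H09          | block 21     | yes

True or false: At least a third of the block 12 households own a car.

True

Truth condition: |A ∩ B| / |A| ≥ 1/3.
|A| = 16, |A ∩ B| = 6, |A ∖ B| = 10.
|A ∩ B|/|A| = 6/16, so the statement is true.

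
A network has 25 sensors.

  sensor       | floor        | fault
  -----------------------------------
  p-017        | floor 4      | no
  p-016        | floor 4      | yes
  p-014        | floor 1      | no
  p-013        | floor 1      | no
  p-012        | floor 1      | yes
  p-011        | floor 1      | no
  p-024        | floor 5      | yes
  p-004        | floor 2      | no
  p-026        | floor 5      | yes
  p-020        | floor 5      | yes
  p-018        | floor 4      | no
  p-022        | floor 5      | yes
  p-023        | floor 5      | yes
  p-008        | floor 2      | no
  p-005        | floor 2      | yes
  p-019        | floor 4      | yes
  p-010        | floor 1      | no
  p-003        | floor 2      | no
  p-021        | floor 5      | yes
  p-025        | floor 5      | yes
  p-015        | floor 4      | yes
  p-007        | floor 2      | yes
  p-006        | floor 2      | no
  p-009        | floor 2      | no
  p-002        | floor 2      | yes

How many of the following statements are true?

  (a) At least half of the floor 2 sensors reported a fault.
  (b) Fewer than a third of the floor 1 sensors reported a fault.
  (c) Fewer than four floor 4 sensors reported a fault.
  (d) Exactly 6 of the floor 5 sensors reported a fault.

(a) floor 2: |A| = 8, |A ∩ B| = 3; needs |A ∩ B| ≥ |A ∖ B| — false.
(b) floor 1: |A| = 5, |A ∩ B| = 1; needs |A ∩ B| / |A| < 1/3 — true.
(c) floor 4: |A| = 5, |A ∩ B| = 3; needs |A ∩ B| < 4 — true.
(d) floor 5: |A| = 7, |A ∩ B| = 7; needs |A ∩ B| = 6 — false.

2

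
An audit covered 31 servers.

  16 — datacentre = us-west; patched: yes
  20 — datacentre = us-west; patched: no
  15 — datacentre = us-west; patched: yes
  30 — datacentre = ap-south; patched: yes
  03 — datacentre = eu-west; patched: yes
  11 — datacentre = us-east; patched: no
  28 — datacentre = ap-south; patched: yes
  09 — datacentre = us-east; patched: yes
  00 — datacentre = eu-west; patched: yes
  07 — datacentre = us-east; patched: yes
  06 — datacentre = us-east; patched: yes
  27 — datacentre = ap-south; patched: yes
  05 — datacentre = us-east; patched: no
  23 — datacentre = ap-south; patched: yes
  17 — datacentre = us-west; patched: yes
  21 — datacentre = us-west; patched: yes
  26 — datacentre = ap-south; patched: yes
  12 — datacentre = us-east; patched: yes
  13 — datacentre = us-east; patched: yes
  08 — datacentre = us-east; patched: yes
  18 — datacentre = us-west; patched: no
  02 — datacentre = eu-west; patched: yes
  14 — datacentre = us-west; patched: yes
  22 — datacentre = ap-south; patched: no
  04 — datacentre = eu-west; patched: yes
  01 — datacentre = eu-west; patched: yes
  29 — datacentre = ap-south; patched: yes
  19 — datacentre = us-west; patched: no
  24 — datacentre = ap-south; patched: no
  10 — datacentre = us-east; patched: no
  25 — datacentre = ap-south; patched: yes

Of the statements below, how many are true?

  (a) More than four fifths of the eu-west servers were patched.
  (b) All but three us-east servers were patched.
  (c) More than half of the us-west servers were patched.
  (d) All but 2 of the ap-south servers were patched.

4

(a) eu-west: |A| = 5, |A ∩ B| = 5; needs |A ∩ B| / |A| > 4/5 — true.
(b) us-east: |A| = 9, |A ∩ B| = 6; needs |A ∖ B| = 3 — true.
(c) us-west: |A| = 8, |A ∩ B| = 5; needs |A ∩ B| > |A ∖ B| — true.
(d) ap-south: |A| = 9, |A ∩ B| = 7; needs |A ∖ B| = 2 — true.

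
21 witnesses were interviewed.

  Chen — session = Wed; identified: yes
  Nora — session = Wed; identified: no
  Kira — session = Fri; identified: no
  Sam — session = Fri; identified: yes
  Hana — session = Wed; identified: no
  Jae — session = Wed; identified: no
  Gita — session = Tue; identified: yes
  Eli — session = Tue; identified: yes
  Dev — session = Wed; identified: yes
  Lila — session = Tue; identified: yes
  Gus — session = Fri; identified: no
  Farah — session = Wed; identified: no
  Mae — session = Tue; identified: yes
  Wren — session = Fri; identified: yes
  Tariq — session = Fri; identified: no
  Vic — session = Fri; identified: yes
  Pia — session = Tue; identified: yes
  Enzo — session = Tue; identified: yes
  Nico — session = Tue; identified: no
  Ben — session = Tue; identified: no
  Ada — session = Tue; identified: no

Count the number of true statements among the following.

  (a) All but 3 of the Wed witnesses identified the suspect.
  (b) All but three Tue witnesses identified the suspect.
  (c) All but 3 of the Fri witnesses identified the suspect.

(a) Wed: |A| = 6, |A ∩ B| = 2; needs |A ∖ B| = 3 — false.
(b) Tue: |A| = 9, |A ∩ B| = 6; needs |A ∖ B| = 3 — true.
(c) Fri: |A| = 6, |A ∩ B| = 3; needs |A ∖ B| = 3 — true.

2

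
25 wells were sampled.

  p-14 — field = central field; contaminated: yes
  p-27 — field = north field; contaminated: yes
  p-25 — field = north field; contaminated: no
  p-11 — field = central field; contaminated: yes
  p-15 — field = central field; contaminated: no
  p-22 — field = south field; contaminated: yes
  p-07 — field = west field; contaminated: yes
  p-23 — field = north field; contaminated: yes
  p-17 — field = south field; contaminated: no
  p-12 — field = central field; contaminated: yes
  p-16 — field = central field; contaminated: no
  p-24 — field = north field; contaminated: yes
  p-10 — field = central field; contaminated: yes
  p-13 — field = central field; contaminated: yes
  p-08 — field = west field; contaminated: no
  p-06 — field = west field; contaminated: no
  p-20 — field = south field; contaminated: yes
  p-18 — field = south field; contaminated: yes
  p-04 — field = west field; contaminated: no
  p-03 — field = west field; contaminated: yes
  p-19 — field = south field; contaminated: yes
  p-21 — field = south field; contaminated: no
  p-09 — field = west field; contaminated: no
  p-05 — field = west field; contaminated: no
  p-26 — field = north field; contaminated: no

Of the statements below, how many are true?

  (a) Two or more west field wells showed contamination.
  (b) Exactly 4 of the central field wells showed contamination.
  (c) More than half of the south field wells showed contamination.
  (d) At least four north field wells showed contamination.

2

(a) west field: |A| = 7, |A ∩ B| = 2; needs |A ∩ B| ≥ 2 — true.
(b) central field: |A| = 7, |A ∩ B| = 5; needs |A ∩ B| = 4 — false.
(c) south field: |A| = 6, |A ∩ B| = 4; needs |A ∩ B| > |A ∖ B| — true.
(d) north field: |A| = 5, |A ∩ B| = 3; needs |A ∩ B| ≥ 4 — false.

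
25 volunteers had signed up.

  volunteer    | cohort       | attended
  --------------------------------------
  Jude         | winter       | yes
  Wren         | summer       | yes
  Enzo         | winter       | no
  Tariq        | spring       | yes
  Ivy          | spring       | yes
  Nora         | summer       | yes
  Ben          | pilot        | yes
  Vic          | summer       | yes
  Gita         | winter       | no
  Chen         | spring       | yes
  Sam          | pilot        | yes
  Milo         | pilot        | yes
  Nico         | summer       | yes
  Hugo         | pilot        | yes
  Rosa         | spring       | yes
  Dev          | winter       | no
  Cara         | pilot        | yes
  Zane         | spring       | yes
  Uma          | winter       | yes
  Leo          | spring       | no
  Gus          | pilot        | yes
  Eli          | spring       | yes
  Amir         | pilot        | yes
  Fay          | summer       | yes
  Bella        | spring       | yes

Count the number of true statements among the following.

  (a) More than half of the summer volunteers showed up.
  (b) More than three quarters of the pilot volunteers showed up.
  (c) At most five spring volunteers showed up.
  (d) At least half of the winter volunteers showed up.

(a) summer: |A| = 5, |A ∩ B| = 5; needs |A ∩ B| > |A ∖ B| — true.
(b) pilot: |A| = 7, |A ∩ B| = 7; needs |A ∩ B| / |A| > 3/4 — true.
(c) spring: |A| = 8, |A ∩ B| = 7; needs |A ∩ B| ≤ 5 — false.
(d) winter: |A| = 5, |A ∩ B| = 2; needs |A ∩ B| ≥ |A ∖ B| — false.

2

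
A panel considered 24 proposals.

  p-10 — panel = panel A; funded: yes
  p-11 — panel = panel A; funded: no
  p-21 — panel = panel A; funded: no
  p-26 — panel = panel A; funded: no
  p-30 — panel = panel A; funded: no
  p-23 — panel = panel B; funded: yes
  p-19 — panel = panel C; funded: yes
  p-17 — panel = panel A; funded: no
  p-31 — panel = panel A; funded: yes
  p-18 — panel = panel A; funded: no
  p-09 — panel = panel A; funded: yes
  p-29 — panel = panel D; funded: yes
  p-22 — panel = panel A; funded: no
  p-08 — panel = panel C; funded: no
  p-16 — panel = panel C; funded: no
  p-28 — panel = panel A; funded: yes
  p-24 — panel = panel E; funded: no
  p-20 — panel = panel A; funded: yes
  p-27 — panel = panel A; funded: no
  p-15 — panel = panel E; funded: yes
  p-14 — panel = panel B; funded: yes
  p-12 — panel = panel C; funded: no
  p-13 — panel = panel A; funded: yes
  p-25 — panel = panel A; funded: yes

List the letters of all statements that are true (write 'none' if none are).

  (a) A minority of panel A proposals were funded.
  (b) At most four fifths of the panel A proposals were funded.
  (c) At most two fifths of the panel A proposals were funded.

(a), (b)

|A| = 15, |A ∩ B| = 7, |A ∖ B| = 8.
(a) |A ∩ B| < |A ∖ B|: holds.
(b) |A ∩ B| / |A| ≤ 4/5: holds.
(c) |A ∩ B| / |A| ≤ 2/5: fails.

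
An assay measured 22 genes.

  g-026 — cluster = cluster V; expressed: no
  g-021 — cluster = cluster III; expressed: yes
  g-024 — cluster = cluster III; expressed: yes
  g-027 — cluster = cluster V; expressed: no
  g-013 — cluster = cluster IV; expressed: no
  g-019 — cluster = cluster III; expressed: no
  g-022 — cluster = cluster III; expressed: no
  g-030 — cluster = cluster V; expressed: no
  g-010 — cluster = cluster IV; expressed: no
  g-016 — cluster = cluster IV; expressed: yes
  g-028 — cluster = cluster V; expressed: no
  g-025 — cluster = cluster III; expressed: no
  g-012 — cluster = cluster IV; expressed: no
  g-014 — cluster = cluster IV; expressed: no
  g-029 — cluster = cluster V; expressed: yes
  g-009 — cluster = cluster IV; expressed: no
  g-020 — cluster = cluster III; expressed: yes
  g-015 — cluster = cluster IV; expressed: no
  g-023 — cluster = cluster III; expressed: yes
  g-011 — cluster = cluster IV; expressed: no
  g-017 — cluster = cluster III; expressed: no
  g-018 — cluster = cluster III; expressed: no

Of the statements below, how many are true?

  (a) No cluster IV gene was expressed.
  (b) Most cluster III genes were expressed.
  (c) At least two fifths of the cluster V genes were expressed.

0

(a) cluster IV: |A| = 8, |A ∩ B| = 1; needs A ∩ B = ∅ (|A ∩ B| = 0) — false.
(b) cluster III: |A| = 9, |A ∩ B| = 4; needs |A ∩ B| > |A ∖ B| — false.
(c) cluster V: |A| = 5, |A ∩ B| = 1; needs |A ∩ B| / |A| ≥ 2/5 — false.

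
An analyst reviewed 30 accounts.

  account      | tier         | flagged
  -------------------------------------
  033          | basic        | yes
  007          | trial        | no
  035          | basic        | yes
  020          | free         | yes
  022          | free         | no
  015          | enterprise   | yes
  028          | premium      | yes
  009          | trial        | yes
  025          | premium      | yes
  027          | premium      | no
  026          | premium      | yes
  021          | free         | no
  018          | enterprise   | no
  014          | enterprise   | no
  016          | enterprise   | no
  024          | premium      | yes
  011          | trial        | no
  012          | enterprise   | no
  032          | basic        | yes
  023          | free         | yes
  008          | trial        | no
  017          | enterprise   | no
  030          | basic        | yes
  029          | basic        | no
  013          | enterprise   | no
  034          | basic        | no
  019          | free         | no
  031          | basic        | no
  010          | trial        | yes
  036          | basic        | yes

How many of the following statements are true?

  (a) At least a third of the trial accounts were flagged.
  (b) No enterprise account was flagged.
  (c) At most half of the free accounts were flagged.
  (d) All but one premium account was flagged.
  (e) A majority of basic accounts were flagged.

4

(a) trial: |A| = 5, |A ∩ B| = 2; needs |A ∩ B| / |A| ≥ 1/3 — true.
(b) enterprise: |A| = 7, |A ∩ B| = 1; needs A ∩ B = ∅ (|A ∩ B| = 0) — false.
(c) free: |A| = 5, |A ∩ B| = 2; needs |A ∩ B| ≤ |A ∖ B| — true.
(d) premium: |A| = 5, |A ∩ B| = 4; needs |A ∖ B| = 1 — true.
(e) basic: |A| = 8, |A ∩ B| = 5; needs |A ∩ B| > |A ∖ B| — true.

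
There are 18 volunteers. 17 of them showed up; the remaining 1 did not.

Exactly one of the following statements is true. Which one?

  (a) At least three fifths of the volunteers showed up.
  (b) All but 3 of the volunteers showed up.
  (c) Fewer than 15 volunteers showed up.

|A| = 18, |A ∩ B| = 17, |A ∖ B| = 1.
(a) requires |A ∩ B| / |A| ≥ 3/5: true.
(b) requires |A ∖ B| = 3: false.
(c) requires |A ∩ B| < 15: false.

(a)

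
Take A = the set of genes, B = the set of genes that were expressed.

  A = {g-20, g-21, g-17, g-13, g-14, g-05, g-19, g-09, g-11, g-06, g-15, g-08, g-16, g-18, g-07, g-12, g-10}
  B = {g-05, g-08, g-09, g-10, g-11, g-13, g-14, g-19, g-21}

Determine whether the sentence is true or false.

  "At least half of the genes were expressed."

True

Truth condition: |A ∩ B| ≥ |A ∖ B|.
|A| = 17, |A ∩ B| = 9, |A ∖ B| = 8.
9 > 8, so the statement is true.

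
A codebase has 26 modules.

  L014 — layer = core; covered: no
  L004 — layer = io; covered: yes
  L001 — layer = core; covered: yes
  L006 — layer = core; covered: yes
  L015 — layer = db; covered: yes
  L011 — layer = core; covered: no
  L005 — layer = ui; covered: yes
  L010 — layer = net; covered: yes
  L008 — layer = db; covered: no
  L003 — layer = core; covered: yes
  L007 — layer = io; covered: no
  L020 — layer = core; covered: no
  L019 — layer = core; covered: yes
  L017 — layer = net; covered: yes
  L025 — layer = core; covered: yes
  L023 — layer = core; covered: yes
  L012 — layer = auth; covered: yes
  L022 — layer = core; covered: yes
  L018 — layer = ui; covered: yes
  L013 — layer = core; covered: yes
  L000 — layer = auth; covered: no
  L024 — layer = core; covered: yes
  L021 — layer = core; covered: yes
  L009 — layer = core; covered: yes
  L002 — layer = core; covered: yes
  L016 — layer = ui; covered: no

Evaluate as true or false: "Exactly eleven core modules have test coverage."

False

Truth condition: |A ∩ B| = 11.
|A| = 15, |A ∩ B| = 12, |A ∖ B| = 3.
|A ∩ B| = 12, so the statement is false.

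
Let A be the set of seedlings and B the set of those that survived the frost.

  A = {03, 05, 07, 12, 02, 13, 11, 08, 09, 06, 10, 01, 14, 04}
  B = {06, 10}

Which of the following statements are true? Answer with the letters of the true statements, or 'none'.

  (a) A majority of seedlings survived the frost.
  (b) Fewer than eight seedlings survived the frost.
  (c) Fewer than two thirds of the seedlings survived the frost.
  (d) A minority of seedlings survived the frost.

|A| = 14, |A ∩ B| = 2, |A ∖ B| = 12.
(a) |A ∩ B| > |A ∖ B|: fails.
(b) |A ∩ B| < 8: holds.
(c) |A ∩ B| / |A| < 2/3: holds.
(d) |A ∩ B| < |A ∖ B|: holds.

(b), (c), (d)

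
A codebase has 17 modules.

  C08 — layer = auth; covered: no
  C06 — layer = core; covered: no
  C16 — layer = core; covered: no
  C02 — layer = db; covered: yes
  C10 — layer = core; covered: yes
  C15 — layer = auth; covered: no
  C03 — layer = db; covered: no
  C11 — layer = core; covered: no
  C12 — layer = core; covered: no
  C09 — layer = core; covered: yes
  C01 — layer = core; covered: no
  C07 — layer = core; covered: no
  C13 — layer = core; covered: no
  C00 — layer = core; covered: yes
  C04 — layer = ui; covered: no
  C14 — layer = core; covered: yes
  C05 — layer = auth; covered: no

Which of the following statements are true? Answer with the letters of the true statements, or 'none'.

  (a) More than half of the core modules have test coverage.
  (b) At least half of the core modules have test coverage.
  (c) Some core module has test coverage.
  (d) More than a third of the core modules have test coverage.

|A| = 11, |A ∩ B| = 4, |A ∖ B| = 7.
(a) |A ∩ B| > |A ∖ B|: fails.
(b) |A ∩ B| ≥ |A ∖ B|: fails.
(c) A ∩ B ≠ ∅ (|A ∩ B| ≥ 1): holds.
(d) |A ∩ B| / |A| > 1/3: holds.

(c), (d)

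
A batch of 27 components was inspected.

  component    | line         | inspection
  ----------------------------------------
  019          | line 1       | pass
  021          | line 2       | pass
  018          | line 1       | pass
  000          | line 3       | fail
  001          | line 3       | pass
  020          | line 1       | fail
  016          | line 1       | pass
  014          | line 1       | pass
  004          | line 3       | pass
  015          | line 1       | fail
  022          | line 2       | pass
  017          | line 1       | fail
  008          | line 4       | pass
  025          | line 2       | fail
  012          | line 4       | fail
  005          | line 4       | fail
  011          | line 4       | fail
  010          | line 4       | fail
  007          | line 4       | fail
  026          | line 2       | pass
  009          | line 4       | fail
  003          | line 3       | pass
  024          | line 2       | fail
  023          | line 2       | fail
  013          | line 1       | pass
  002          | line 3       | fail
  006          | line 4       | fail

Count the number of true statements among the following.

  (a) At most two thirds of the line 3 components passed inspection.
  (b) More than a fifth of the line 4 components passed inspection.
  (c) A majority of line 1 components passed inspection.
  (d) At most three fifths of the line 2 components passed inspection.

3

(a) line 3: |A| = 5, |A ∩ B| = 3; needs |A ∩ B| / |A| ≤ 2/3 — true.
(b) line 4: |A| = 8, |A ∩ B| = 1; needs |A ∩ B| / |A| > 1/5 — false.
(c) line 1: |A| = 8, |A ∩ B| = 5; needs |A ∩ B| > |A ∖ B| — true.
(d) line 2: |A| = 6, |A ∩ B| = 3; needs |A ∩ B| / |A| ≤ 3/5 — true.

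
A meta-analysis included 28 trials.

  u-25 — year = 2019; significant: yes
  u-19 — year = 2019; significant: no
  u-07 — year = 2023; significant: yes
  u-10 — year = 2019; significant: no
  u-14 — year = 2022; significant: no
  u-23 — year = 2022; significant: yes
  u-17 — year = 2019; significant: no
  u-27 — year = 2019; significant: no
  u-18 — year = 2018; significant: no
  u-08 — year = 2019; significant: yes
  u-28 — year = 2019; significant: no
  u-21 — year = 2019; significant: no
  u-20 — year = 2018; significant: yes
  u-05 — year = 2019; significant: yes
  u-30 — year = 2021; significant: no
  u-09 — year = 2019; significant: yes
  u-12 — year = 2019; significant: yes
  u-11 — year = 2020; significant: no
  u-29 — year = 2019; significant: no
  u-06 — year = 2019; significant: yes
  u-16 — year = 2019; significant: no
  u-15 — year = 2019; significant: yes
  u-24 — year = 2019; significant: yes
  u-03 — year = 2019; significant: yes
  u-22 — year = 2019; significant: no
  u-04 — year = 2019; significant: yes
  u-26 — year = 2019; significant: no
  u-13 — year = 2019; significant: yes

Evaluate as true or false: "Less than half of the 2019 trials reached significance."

False

The determiner here denotes the relation: |A ∩ B| < |A ∖ B|.
|A| = 21, |A ∩ B| = 11, |A ∖ B| = 10.
11 > 10, so the statement is false.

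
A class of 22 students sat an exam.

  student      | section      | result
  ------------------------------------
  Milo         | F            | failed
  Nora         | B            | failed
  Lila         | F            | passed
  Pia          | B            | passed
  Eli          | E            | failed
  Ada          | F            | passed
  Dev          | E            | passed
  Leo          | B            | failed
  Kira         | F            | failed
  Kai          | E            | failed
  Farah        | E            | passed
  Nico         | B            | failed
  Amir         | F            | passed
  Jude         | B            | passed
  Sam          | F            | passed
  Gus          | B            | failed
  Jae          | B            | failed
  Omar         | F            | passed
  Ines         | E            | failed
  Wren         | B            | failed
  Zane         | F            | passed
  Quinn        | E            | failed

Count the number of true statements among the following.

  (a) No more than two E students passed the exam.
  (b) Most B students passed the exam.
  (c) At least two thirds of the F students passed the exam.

2

(a) E: |A| = 6, |A ∩ B| = 2; needs |A ∩ B| ≤ 2 — true.
(b) B: |A| = 8, |A ∩ B| = 2; needs |A ∩ B| > |A ∖ B| — false.
(c) F: |A| = 8, |A ∩ B| = 6; needs |A ∩ B| / |A| ≥ 2/3 — true.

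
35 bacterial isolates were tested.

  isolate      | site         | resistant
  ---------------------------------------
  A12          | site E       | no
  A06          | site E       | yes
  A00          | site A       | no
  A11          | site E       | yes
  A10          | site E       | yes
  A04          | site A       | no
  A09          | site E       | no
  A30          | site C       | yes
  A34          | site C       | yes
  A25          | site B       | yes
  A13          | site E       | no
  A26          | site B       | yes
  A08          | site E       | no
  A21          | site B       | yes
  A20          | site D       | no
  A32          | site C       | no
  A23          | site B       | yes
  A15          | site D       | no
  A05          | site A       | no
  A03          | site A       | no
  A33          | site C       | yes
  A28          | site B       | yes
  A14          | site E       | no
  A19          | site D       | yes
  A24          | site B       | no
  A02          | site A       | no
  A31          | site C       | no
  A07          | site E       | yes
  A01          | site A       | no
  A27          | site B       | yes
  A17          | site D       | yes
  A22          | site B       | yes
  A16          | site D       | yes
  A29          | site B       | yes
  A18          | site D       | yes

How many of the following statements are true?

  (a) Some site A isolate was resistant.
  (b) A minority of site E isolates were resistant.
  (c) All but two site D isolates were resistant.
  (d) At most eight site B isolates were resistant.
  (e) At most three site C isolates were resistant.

(a) site A: |A| = 6, |A ∩ B| = 0; needs A ∩ B ≠ ∅ (|A ∩ B| ≥ 1) — false.
(b) site E: |A| = 9, |A ∩ B| = 4; needs |A ∩ B| < |A ∖ B| — true.
(c) site D: |A| = 6, |A ∩ B| = 4; needs |A ∖ B| = 2 — true.
(d) site B: |A| = 9, |A ∩ B| = 8; needs |A ∩ B| ≤ 8 — true.
(e) site C: |A| = 5, |A ∩ B| = 3; needs |A ∩ B| ≤ 3 — true.

4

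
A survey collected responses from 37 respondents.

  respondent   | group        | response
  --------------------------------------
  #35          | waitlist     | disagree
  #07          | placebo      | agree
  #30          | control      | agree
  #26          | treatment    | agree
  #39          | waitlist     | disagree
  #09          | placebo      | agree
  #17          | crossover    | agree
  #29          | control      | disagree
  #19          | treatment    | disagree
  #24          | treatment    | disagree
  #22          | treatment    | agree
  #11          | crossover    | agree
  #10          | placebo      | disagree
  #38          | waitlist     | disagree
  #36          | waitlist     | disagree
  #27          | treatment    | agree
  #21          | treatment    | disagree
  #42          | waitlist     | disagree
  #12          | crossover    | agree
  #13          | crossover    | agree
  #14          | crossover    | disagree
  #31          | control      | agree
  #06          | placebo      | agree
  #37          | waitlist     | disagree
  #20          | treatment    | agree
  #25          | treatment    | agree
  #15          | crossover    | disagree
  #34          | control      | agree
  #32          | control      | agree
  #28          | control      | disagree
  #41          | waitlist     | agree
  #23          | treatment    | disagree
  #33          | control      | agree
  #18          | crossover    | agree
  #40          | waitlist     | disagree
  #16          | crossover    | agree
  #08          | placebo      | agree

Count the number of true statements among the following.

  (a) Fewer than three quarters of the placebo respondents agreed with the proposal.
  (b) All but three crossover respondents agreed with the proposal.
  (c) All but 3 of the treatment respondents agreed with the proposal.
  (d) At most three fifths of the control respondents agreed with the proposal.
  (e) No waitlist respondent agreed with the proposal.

(a) placebo: |A| = 5, |A ∩ B| = 4; needs |A ∩ B| / |A| < 3/4 — false.
(b) crossover: |A| = 8, |A ∩ B| = 6; needs |A ∖ B| = 3 — false.
(c) treatment: |A| = 9, |A ∩ B| = 5; needs |A ∖ B| = 3 — false.
(d) control: |A| = 7, |A ∩ B| = 5; needs |A ∩ B| / |A| ≤ 3/5 — false.
(e) waitlist: |A| = 8, |A ∩ B| = 1; needs A ∩ B = ∅ (|A ∩ B| = 0) — false.

0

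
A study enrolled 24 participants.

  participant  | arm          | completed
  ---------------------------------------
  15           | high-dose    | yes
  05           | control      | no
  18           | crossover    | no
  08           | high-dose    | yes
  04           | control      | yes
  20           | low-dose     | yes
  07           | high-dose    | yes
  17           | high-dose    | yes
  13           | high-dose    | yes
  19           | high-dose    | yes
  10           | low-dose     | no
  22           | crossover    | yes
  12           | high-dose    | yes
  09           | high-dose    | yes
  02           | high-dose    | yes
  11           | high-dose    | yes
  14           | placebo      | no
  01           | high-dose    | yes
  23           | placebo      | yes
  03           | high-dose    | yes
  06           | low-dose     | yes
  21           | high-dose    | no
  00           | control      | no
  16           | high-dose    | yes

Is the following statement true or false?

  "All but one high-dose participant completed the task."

Truth condition: |A ∖ B| = 1.
A (the restrictor) = {15, 08, 07, 17, 13, 19, 12, 09, 02, 11, 01, 03, 21, 16}, |A| = 14.
A ∖ B = {21}, so |A ∖ B| = 1.
|A ∖ B| = 1, so the statement is true.

True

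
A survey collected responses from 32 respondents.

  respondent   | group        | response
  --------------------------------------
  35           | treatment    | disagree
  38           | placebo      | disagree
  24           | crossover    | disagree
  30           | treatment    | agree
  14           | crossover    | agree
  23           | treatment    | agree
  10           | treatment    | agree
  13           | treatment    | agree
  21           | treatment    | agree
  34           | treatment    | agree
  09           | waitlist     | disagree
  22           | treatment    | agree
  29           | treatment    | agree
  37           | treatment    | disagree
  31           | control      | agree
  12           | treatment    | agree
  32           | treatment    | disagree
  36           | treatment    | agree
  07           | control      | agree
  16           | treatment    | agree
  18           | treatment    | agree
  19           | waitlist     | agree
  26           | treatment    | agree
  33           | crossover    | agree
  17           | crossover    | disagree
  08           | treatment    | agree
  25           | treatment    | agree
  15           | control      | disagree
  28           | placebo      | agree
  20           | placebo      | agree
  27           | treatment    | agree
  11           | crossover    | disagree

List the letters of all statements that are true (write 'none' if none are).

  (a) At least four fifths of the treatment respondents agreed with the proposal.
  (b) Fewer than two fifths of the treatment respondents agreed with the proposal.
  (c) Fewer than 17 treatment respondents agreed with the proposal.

(a), (c)

|A| = 19, |A ∩ B| = 16, |A ∖ B| = 3.
(a) |A ∩ B| / |A| ≥ 4/5: holds.
(b) |A ∩ B| / |A| < 2/5: fails.
(c) |A ∩ B| < 17: holds.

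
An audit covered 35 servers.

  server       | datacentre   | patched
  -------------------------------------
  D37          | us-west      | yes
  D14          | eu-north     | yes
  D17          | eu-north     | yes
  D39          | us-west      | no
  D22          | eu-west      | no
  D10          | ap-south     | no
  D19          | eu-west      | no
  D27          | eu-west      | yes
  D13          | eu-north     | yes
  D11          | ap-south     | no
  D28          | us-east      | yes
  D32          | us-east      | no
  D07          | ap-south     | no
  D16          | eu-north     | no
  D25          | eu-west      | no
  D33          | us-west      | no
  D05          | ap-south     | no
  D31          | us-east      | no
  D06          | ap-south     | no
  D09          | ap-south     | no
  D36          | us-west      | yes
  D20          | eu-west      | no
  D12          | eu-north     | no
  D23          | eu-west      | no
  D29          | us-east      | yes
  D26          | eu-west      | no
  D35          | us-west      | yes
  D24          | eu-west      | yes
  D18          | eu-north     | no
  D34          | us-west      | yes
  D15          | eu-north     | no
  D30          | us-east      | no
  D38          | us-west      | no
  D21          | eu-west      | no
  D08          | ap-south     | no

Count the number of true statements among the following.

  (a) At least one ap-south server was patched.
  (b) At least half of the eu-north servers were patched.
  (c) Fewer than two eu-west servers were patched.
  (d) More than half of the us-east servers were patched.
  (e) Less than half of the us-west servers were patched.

(a) ap-south: |A| = 7, |A ∩ B| = 0; needs A ∩ B ≠ ∅ (|A ∩ B| ≥ 1) — false.
(b) eu-north: |A| = 7, |A ∩ B| = 3; needs |A ∩ B| ≥ |A ∖ B| — false.
(c) eu-west: |A| = 9, |A ∩ B| = 2; needs |A ∩ B| < 2 — false.
(d) us-east: |A| = 5, |A ∩ B| = 2; needs |A ∩ B| > |A ∖ B| — false.
(e) us-west: |A| = 7, |A ∩ B| = 4; needs |A ∩ B| < |A ∖ B| — false.

0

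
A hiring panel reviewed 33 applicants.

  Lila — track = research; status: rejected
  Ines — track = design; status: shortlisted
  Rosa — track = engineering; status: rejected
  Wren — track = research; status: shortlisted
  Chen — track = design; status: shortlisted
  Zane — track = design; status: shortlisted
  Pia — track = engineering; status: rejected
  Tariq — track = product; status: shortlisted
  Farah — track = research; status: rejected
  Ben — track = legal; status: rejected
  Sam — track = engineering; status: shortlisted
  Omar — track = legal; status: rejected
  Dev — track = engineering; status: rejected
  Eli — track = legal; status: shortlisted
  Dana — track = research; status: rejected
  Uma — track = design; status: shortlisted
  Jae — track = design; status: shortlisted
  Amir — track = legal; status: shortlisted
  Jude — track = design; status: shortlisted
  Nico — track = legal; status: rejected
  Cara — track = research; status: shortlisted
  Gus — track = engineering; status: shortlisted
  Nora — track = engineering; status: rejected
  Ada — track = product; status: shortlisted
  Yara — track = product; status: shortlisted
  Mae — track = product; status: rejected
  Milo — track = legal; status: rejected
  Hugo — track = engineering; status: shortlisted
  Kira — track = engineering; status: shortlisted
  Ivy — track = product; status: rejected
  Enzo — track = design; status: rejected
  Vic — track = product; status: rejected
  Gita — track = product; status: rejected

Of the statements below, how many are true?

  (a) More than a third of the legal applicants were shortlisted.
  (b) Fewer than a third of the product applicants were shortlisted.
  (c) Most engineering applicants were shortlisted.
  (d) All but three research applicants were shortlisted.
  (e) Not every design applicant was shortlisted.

2

(a) legal: |A| = 6, |A ∩ B| = 2; needs |A ∩ B| / |A| > 1/3 — false.
(b) product: |A| = 7, |A ∩ B| = 3; needs |A ∩ B| / |A| < 1/3 — false.
(c) engineering: |A| = 8, |A ∩ B| = 4; needs |A ∩ B| > |A ∖ B| — false.
(d) research: |A| = 5, |A ∩ B| = 2; needs |A ∖ B| = 3 — true.
(e) design: |A| = 7, |A ∩ B| = 6; needs A ⊄ B (|A ∖ B| ≥ 1) — true.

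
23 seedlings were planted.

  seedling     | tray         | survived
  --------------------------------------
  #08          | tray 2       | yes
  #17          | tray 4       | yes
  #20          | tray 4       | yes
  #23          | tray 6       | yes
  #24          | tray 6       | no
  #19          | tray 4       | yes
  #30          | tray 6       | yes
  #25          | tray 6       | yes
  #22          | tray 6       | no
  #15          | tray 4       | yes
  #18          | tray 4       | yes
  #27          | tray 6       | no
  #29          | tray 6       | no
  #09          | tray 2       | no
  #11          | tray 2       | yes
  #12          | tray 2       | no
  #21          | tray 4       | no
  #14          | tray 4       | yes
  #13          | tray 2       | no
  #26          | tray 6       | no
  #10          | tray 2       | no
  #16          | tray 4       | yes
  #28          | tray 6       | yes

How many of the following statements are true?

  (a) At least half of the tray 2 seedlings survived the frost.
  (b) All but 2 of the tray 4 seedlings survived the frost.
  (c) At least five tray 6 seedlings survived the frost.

0

(a) tray 2: |A| = 6, |A ∩ B| = 2; needs |A ∩ B| ≥ |A ∖ B| — false.
(b) tray 4: |A| = 8, |A ∩ B| = 7; needs |A ∖ B| = 2 — false.
(c) tray 6: |A| = 9, |A ∩ B| = 4; needs |A ∩ B| ≥ 5 — false.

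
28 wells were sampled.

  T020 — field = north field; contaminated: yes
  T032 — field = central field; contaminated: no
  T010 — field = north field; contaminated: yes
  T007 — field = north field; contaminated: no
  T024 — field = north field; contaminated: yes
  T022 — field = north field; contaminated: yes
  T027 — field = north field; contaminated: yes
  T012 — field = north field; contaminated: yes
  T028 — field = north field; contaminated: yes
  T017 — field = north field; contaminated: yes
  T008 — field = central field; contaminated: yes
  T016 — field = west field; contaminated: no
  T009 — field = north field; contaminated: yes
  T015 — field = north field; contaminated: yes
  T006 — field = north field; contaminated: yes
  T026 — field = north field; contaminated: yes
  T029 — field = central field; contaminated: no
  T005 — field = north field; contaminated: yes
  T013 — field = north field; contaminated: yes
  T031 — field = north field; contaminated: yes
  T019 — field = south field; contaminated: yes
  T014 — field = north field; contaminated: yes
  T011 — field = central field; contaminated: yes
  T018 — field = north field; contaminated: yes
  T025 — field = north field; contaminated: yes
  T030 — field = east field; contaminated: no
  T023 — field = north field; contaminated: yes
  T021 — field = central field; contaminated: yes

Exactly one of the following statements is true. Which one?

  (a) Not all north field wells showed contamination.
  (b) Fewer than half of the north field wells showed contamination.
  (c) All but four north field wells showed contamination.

|A| = 20, |A ∩ B| = 19, |A ∖ B| = 1.
(a) requires A ⊄ B (|A ∖ B| ≥ 1): true.
(b) requires |A ∩ B| < |A ∖ B|: false.
(c) requires |A ∖ B| = 4: false.

(a)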